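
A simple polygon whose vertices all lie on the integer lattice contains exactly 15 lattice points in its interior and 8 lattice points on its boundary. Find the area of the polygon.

18

Pick's theorem states A = I + B/2 − 1, so A = 15 + 8/2 − 1 = 18.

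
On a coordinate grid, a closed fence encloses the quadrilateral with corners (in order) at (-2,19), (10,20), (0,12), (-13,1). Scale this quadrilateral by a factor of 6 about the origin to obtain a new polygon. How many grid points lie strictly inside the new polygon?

3568

By the shoelace formula, twice the signed area is |((-2)·20 − 10·19) + (10·12 − 0·20) + (0·1 − (-13)·12) + ((-13)·19 − (-2)·1)| = 199, so the area is 199/2.
The number of boundary lattice points is Σ gcd(|Δx|,|Δy|) = gcd(12,1) + gcd(10,8) + gcd(13,11) + gcd(11,18) = 1+2+1+1 = 5.
Scaling by 6 multiplies the area by 6² = 36 (so the new area is 3582) and multiplies the boundary lattice-point count by 6, giving 30.
By Pick's theorem, the interior count of the dilated polygon is 3582 − 30/2 + 1 = 3568.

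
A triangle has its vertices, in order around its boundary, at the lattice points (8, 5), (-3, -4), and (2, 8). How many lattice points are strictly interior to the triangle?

Using the shoelace formula, 2A = |(8·(-4) − (-3)·5) + ((-3)·8 − 2·(-4)) + (2·5 − 8·8)| = 87, so the area is 43.5.
The number of boundary lattice points is Σ gcd(|Δx|,|Δy|) = gcd(11,9) + gcd(5,12) + gcd(6,3) = 1+1+3 = 5.
By Pick's theorem A = I + B/2 − 1, so I = 43.5 − 5/2 + 1 = 42.

42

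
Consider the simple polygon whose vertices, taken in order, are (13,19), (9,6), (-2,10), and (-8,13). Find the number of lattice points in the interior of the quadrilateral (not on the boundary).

The shoelace formula gives twice the area as |[13·6 − 9·19] + [9·10 − (-2)·6] + [(-2)·13 − (-8)·10] + [(-8)·19 − 13·13]| = 258, so the area is 129.
Along each edge there are gcd(|Δx|,|Δy|)+1 lattice points, so counting each shared vertex once the boundary has gcd(4,13) + gcd(11,4) + gcd(6,3) + gcd(21,6) = 1+1+3+3 = 8.
Pick's theorem gives I = A − B/2 + 1 = 129 − 8/2 + 1 = 126.

126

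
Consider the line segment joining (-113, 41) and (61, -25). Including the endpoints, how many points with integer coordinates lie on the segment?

7

The number of lattice points on a segment between lattice points is gcd(|Δx|,|Δy|) + 1 = gcd(174,66) + 1 = 6 + 1 = 7.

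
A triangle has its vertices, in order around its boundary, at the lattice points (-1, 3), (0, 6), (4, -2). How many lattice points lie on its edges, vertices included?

Along each edge there are gcd(|Δx|,|Δy|)+1 lattice points, so counting each shared vertex once the boundary has gcd(1,3) + gcd(4,8) + gcd(5,5) = 1+4+5 = 10.

10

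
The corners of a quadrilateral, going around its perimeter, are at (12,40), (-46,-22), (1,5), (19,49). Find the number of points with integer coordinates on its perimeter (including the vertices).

Along each edge there are gcd(|Δx|,|Δy|)+1 lattice points, so counting each shared vertex once the boundary has gcd(58,62) + gcd(47,27) + gcd(18,44) + gcd(7,9) = 2+1+2+1 = 6.

6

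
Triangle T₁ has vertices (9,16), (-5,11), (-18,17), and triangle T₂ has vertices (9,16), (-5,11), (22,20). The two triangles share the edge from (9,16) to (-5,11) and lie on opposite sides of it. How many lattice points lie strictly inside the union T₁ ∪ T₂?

74

The union is the simple quadrilateral with vertices (9,16), (-18,17), (-5,11), (22,20) in order.
Using the shoelace formula, 2A = |[9·17 − (-18)·16] + [(-18)·11 − (-5)·17] + [(-5)·20 − 22·11] + [22·16 − 9·20]| = 158, so the area is 79.
Along each edge there are gcd(|Δx|,|Δy|)+1 lattice points, so counting each shared vertex once the boundary has gcd(27,1) + gcd(13,6) + gcd(27,9) + gcd(13,4) = 1+1+9+1 = 12.
By Pick's theorem I = A − B/2 + 1 = 79 − 12/2 + 1 = 74.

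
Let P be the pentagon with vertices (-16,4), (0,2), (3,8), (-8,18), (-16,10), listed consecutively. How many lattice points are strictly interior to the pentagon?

The shoelace formula gives twice the area as |((-16)·2 − 0·4) + (0·8 − 3·2) + (3·18 − (-8)·8) + ((-8)·10 − (-16)·18) + ((-16)·4 − (-16)·10)| = 384, so the area is 192.
The number of boundary lattice points is Σ gcd(|Δx|,|Δy|) = gcd(16,2) + gcd(3,6) + gcd(11,10) + gcd(8,8) + gcd(0,6) = 2+3+1+8+6 = 20.
Pick's theorem gives I = A − B/2 + 1 = 192 − 20/2 + 1 = 183.

183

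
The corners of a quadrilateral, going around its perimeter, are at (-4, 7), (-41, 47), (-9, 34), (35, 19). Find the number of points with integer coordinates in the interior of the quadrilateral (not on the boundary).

954

The shoelace formula gives twice the area as |((-4)·47 − (-41)·7) + ((-41)·34 − (-9)·47) + ((-9)·19 − 35·34) + (35·7 − (-4)·19)| = 1912, so the area is 956.
The number of boundary lattice points is Σ gcd(|Δx|,|Δy|) = gcd(37,40) + gcd(32,13) + gcd(44,15) + gcd(39,12) = 1+1+1+3 = 6.
By Pick's theorem A = I + B/2 − 1, so I = 956 − 6/2 + 1 = 954.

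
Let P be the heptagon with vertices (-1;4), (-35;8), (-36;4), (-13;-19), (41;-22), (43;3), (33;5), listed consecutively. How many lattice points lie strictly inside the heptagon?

Using the shoelace formula, 2A = |((-1)·8 − (-35)·4) + ((-35)·4 − (-36)·8) + ((-36)·(-19) − (-13)·4) + ((-13)·(-22) − 41·(-19)) + (41·3 − 43·(-22)) + (43·5 − 33·3) + (33·4 − (-1)·5)| = 3403, so the area is 3403/2.
The number of boundary lattice points is Σ gcd(|Δx|,|Δy|) = gcd(34,4) + gcd(1,4) + gcd(23,23) + gcd(54,3) + gcd(2,25) + gcd(10,2) + gcd(34,1) = 2+1+23+3+1+2+1 = 33.
Pick's theorem gives I = A − B/2 + 1 = 3403/2 − 33/2 + 1 = 1686.

1686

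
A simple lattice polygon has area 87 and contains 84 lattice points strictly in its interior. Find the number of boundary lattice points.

8

Pick's theorem gives A = I + B/2 − 1, so B = 2(A − I + 1) = 2(87 − 84 + 1) = 8.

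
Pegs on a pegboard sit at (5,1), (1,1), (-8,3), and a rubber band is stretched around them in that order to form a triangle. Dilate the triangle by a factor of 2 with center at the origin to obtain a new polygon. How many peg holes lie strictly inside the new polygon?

11

By the shoelace formula, twice the signed area is |[5·1 − 1·1] + [1·3 − (-8)·1] + [(-8)·1 − 5·3]| = 8, so the area is 4.
Summing gcd(|Δx|,|Δy|) over the edges gives the boundary count: gcd(4,0) + gcd(9,2) + gcd(13,2) = 4+1+1 = 6.
Scaling by 2 multiplies the area by 2² = 4 (so the new area is 16) and multiplies the boundary lattice-point count by 2, giving 12.
By Pick's theorem, the interior count of the dilated polygon is 16 − 12/2 + 1 = 11.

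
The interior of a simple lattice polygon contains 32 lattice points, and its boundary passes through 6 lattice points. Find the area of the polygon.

34

Pick's theorem states A = I + B/2 − 1, so A = 32 + 6/2 − 1 = 34.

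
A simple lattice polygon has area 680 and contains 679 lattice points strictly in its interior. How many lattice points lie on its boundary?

4

Pick's theorem gives A = I + B/2 − 1, so B = 2(A − I + 1) = 2(680 − 679 + 1) = 4.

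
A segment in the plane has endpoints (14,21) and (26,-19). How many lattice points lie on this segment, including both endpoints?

The number of lattice points on a segment between lattice points is gcd(|Δx|,|Δy|) + 1 = gcd(12,40) + 1 = 4 + 1 = 5.

5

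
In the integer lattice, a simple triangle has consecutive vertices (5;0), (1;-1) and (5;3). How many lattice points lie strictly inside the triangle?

3

Using the shoelace formula, 2A = |[5·(-1) − 1·0] + [1·3 − 5·(-1)] + [5·0 − 5·3]| = 12, so the area is 6.
The number of boundary lattice points is Σ gcd(|Δx|,|Δy|) = gcd(4,1) + gcd(4,4) + gcd(0,3) = 1+4+3 = 8.
By Pick's theorem A = I + B/2 − 1, so I = 6 − 8/2 + 1 = 3.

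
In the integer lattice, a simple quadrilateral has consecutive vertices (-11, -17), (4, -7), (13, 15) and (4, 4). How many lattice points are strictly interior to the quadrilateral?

By the shoelace formula, twice the signed area is |((-11)·(-7) − 4·(-17)) + (4·15 − 13·(-7)) + (13·4 − 4·15) + (4·(-17) − (-11)·4)| = 264, so the area is 132.
Along each edge there are gcd(|Δx|,|Δy|)+1 lattice points, so counting each shared vertex once the boundary has gcd(15,10) + gcd(9,22) + gcd(9,11) + gcd(15,21) = 5+1+1+3 = 10.
Pick's theorem gives I = A − B/2 + 1 = 132 − 10/2 + 1 = 128.

128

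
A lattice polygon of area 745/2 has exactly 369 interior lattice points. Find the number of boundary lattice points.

Pick's theorem gives A = I + B/2 − 1, so B = 2(A − I + 1) = 2(745/2 − 369 + 1) = 9.

9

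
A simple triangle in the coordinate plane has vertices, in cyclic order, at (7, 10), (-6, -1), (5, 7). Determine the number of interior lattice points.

Using the shoelace formula, 2A = |(7·(-1) − (-6)·10) + ((-6)·7 − 5·(-1)) + (5·10 − 7·7)| = 17, so the area is 8.5.
Along each edge there are gcd(|Δx|,|Δy|)+1 lattice points, so counting each shared vertex once the boundary has gcd(13,11) + gcd(11,8) + gcd(2,3) = 1+1+1 = 3.
Pick's theorem gives I = A − B/2 + 1 = 8.5 − 3/2 + 1 = 8.

8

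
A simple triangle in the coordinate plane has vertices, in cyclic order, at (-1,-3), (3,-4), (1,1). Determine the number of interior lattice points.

Using the shoelace formula, 2A = |((-1)·(-4) − 3·(-3)) + (3·1 − 1·(-4)) + (1·(-3) − (-1)·1)| = 18, so the area is 9.
The number of boundary lattice points is Σ gcd(|Δx|,|Δy|) = gcd(4,1) + gcd(2,5) + gcd(2,4) = 1+1+2 = 4.
By Pick's theorem A = I + B/2 − 1, so I = 9 − 4/2 + 1 = 8.

8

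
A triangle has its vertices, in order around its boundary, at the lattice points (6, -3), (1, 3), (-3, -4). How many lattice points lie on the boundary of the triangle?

3

Summing gcd(|Δx|,|Δy|) over the edges gives the boundary count: gcd(5,6) + gcd(4,7) + gcd(9,1) = 1+1+1 = 3.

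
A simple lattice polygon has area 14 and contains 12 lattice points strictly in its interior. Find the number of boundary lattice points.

Pick's theorem gives A = I + B/2 − 1, so B = 2(A − I + 1) = 2(14 − 12 + 1) = 6.

6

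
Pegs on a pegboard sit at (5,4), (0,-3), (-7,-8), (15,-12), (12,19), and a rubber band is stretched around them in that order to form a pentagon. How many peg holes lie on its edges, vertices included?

6

Summing gcd(|Δx|,|Δy|) over the edges gives the boundary count: gcd(5,7) + gcd(7,5) + gcd(22,4) + gcd(3,31) + gcd(7,15) = 1+1+2+1+1 = 6.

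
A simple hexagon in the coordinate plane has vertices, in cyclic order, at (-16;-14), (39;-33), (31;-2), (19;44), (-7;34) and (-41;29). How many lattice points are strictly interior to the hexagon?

3299

The shoelace formula gives twice the area as |((-16)·(-33) − 39·(-14)) + (39·(-2) − 31·(-33)) + (31·44 − 19·(-2)) + (19·34 − (-7)·44) + ((-7)·29 − (-41)·34) + ((-41)·(-14) − (-16)·29)| = 6604, so the area is 3302.
The number of boundary lattice points is Σ gcd(|Δx|,|Δy|) = gcd(55,19) + gcd(8,31) + gcd(12,46) + gcd(26,10) + gcd(34,5) + gcd(25,43) = 1+1+2+2+1+1 = 8.
Pick's theorem gives I = A − B/2 + 1 = 3302 − 8/2 + 1 = 3299.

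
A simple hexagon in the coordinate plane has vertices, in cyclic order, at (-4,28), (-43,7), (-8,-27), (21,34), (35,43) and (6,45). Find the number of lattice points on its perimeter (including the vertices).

8

The number of boundary lattice points is Σ gcd(|Δx|,|Δy|) = gcd(39,21) + gcd(35,34) + gcd(29,61) + gcd(14,9) + gcd(29,2) + gcd(10,17) = 3+1+1+1+1+1 = 8.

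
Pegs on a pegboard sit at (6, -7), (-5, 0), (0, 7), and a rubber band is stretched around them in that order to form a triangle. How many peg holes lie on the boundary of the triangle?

4

The number of boundary lattice points is Σ gcd(|Δx|,|Δy|) = gcd(11,7) + gcd(5,7) + gcd(6,14) = 1+1+2 = 4.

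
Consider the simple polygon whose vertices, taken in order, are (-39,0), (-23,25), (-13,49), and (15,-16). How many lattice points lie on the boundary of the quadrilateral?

The number of boundary lattice points is Σ gcd(|Δx|,|Δy|) = gcd(16,25) + gcd(10,24) + gcd(28,65) + gcd(54,16) = 1+2+1+2 = 6.

6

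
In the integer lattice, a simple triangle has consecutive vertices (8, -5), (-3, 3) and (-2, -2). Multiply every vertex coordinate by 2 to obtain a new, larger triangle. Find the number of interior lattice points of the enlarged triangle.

The shoelace formula gives twice the area as |(8·3 − (-3)·(-5)) + ((-3)·(-2) − (-2)·3) + ((-2)·(-5) − 8·(-2))| = 47, so the area is 23.5.
Summing gcd(|Δx|,|Δy|) over the edges gives the boundary count: gcd(11,8) + gcd(1,5) + gcd(10,3) = 1+1+1 = 3.
Scaling by 2 multiplies the area by 2² = 4 (so the new area is 94) and multiplies the boundary lattice-point count by 2, giving 6.
By Pick's theorem, the interior count of the dilated polygon is 94 − 6/2 + 1 = 92.

92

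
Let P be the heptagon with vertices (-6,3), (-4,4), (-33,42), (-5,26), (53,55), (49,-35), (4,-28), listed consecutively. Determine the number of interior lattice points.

The shoelace formula gives twice the area as |[(-6)·4 − (-4)·3] + [(-4)·42 − (-33)·4] + [(-33)·26 − (-5)·42] + [(-5)·55 − 53·26] + [53·(-35) − 49·55] + [49·(-28) − 4·(-35)] + [4·3 − (-6)·(-28)]| = 8287, so the area is 8287/2.
The number of boundary lattice points is Σ gcd(|Δx|,|Δy|) = gcd(2,1) + gcd(29,38) + gcd(28,16) + gcd(58,29) + gcd(4,90) + gcd(45,7) + gcd(10,31) = 1+1+4+29+2+1+1 = 39.
By Pick's theorem A = I + B/2 − 1, so I = 8287/2 − 39/2 + 1 = 4125.

4125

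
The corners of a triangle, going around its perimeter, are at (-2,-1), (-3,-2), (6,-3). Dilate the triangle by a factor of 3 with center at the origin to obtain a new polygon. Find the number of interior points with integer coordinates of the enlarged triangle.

By the shoelace formula, twice the signed area is |((-2)·(-2) − (-3)·(-1)) + ((-3)·(-3) − 6·(-2)) + (6·(-1) − (-2)·(-3))| = 10, so the area is 5.
Summing gcd(|Δx|,|Δy|) over the edges gives the boundary count: gcd(1,1) + gcd(9,1) + gcd(8,2) = 1+1+2 = 4.
Scaling by 3 multiplies the area by 3² = 9 (so the new area is 45) and multiplies the boundary lattice-point count by 3, giving 12.
By Pick's theorem, the interior count of the dilated polygon is 45 − 12/2 + 1 = 40.

40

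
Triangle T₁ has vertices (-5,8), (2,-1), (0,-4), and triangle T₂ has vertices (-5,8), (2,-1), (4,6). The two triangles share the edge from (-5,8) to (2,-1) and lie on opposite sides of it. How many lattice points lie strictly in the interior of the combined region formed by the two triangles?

The union is the simple quadrilateral with vertices (-5,8), (0,-4), (2,-1), (4,6) in order.
By the shoelace formula, twice the signed area is |[(-5)·(-4) − 0·8] + [0·(-1) − 2·(-4)] + [2·6 − 4·(-1)] + [4·8 − (-5)·6]| = 106, so the area is 53.
Summing gcd(|Δx|,|Δy|) over the edges gives the boundary count: gcd(5,12) + gcd(2,3) + gcd(2,7) + gcd(9,2) = 1+1+1+1 = 4.
By Pick's theorem I = A − B/2 + 1 = 53 − 4/2 + 1 = 52.

52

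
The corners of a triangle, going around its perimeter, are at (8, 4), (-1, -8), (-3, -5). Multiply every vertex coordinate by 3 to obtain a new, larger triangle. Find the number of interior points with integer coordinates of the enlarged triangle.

223

The shoelace formula gives twice the area as |(8·(-8) − (-1)·4) + ((-1)·(-5) − (-3)·(-8)) + ((-3)·4 − 8·(-5))| = 51, so the area is 25.5.
The number of boundary lattice points is Σ gcd(|Δx|,|Δy|) = gcd(9,12) + gcd(2,3) + gcd(11,9) = 3+1+1 = 5.
Scaling by 3 multiplies the area by 3² = 9 (so the new area is 459/2) and multiplies the boundary lattice-point count by 3, giving 15.
By Pick's theorem, the interior count of the dilated polygon is 459/2 − 15/2 + 1 = 223.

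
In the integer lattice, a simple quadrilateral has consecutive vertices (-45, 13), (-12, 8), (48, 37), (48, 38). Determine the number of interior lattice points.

Using the shoelace formula, 2A = |[(-45)·8 − (-12)·13] + [(-12)·37 − 48·8] + [48·38 − 48·37] + [48·13 − (-45)·38]| = 1350, so the area is 675.
The number of boundary lattice points is Σ gcd(|Δx|,|Δy|) = gcd(33,5) + gcd(60,29) + gcd(0,1) + gcd(93,25) = 1+1+1+1 = 4.
By Pick's theorem A = I + B/2 − 1, so I = 675 − 4/2 + 1 = 674.

674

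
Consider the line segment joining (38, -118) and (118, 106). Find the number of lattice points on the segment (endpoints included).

17

The number of lattice points on a segment between lattice points is gcd(|Δx|,|Δy|) + 1 = gcd(80,224) + 1 = 16 + 1 = 17.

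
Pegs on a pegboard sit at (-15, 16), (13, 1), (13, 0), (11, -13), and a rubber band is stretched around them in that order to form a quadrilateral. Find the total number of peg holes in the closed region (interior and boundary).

Using the shoelace formula, 2A = |((-15)·1 − 13·16) + (13·0 − 13·1) + (13·(-13) − 11·0) + (11·16 − (-15)·(-13))| = 424, so the area is 212.
The number of boundary lattice points is Σ gcd(|Δx|,|Δy|) = gcd(28,15) + gcd(0,1) + gcd(2,13) + gcd(26,29) = 1+1+1+1 = 4.
Pick's theorem gives I = A − B/2 + 1 = 212 − 4/2 + 1 = 211, so the closed region contains I + B = 211 + 4 = 215 lattice points.

215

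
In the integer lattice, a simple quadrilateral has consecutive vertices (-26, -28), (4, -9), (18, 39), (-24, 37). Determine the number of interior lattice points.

1948

By the shoelace formula, twice the signed area is |((-26)·(-9) − 4·(-28)) + (4·39 − 18·(-9)) + (18·37 − (-24)·39) + ((-24)·(-28) − (-26)·37)| = 3900, so the area is 1950.
Along each edge there are gcd(|Δx|,|Δy|)+1 lattice points, so counting each shared vertex once the boundary has gcd(30,19) + gcd(14,48) + gcd(42,2) + gcd(2,65) = 1+2+2+1 = 6.
Pick's theorem gives I = A − B/2 + 1 = 1950 − 6/2 + 1 = 1948.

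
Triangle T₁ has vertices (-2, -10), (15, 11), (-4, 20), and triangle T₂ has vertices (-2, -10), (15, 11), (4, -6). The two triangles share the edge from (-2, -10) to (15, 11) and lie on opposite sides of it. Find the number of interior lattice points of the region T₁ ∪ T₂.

303

The union is the simple quadrilateral with vertices (-2, -10), (-4, 20), (15, 11), (4, -6) in order.
Using the shoelace formula, 2A = |[(-2)·20 − (-4)·(-10)] + [(-4)·11 − 15·20] + [15·(-6) − 4·11] + [4·(-10) − (-2)·(-6)]| = 610, so the area is 305.
The number of boundary lattice points is Σ gcd(|Δx|,|Δy|) = gcd(2,30) + gcd(19,9) + gcd(11,17) + gcd(6,4) = 2+1+1+2 = 6.
By Pick's theorem I = A − B/2 + 1 = 305 − 6/2 + 1 = 303.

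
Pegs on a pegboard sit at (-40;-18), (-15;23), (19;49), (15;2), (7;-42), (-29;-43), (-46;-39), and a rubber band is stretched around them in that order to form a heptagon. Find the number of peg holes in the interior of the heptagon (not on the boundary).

The shoelace formula gives twice the area as |((-40)·23 − (-15)·(-18)) + ((-15)·49 − 19·23) + (19·2 − 15·49) + (15·(-42) − 7·2) + (7·(-43) − (-29)·(-42)) + ((-29)·(-39) − (-46)·(-43)) + ((-46)·(-18) − (-40)·(-39))| = 6801, so the area is 6801/2.
Along each edge there are gcd(|Δx|,|Δy|)+1 lattice points, so counting each shared vertex once the boundary has gcd(25,41) + gcd(34,26) + gcd(4,47) + gcd(8,44) + gcd(36,1) + gcd(17,4) + gcd(6,21) = 1+2+1+4+1+1+3 = 13.
By Pick's theorem A = I + B/2 − 1, so I = 6801/2 − 13/2 + 1 = 3395.

3395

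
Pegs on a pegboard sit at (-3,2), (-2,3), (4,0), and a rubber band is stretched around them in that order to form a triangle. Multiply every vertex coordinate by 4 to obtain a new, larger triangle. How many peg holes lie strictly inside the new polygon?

Using the shoelace formula, 2A = |[(-3)·3 − (-2)·2] + [(-2)·0 − 4·3] + [4·2 − (-3)·0]| = 9, so the area is 9/2.
Along each edge there are gcd(|Δx|,|Δy|)+1 lattice points, so counting each shared vertex once the boundary has gcd(1,1) + gcd(6,3) + gcd(7,2) = 1+3+1 = 5.
Scaling by 4 multiplies the area by 4² = 16 (so the new area is 72) and multiplies the boundary lattice-point count by 4, giving 20.
By Pick's theorem, the interior count of the dilated polygon is 72 − 20/2 + 1 = 63.

63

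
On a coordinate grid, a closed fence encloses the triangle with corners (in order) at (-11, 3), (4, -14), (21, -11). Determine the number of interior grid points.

166

Using the shoelace formula, 2A = |((-11)·(-14) − 4·3) + (4·(-11) − 21·(-14)) + (21·3 − (-11)·(-11))| = 334, so the area is 167.
Along each edge there are gcd(|Δx|,|Δy|)+1 lattice points, so counting each shared vertex once the boundary has gcd(15,17) + gcd(17,3) + gcd(32,14) = 1+1+2 = 4.
By Pick's theorem A = I + B/2 − 1, so I = 167 − 4/2 + 1 = 166.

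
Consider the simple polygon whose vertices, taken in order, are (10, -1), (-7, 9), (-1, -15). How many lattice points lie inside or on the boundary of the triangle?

179

The shoelace formula gives twice the area as |[10·9 − (-7)·(-1)] + [(-7)·(-15) − (-1)·9] + [(-1)·(-1) − 10·(-15)]| = 348, so the area is 174.
Summing gcd(|Δx|,|Δy|) over the edges gives the boundary count: gcd(17,10) + gcd(6,24) + gcd(11,14) = 1+6+1 = 8.
Pick's theorem gives I = A − B/2 + 1 = 174 − 8/2 + 1 = 171, so the closed region contains I + B = 171 + 8 = 179 lattice points.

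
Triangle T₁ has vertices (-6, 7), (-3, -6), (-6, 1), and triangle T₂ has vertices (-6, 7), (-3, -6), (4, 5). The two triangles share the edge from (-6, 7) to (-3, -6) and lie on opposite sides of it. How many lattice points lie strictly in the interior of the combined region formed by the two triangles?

The union is the simple quadrilateral with vertices (-6, 7), (-6, 1), (-3, -6), (4, 5) in order.
The shoelace formula gives twice the area as |((-6)·1 − (-6)·7) + ((-6)·(-6) − (-3)·1) + ((-3)·5 − 4·(-6)) + (4·7 − (-6)·5)| = 142, so the area is 71.
Summing gcd(|Δx|,|Δy|) over the edges gives the boundary count: gcd(0,6) + gcd(3,7) + gcd(7,11) + gcd(10,2) = 6+1+1+2 = 10.
By Pick's theorem I = A − B/2 + 1 = 71 − 10/2 + 1 = 67.

67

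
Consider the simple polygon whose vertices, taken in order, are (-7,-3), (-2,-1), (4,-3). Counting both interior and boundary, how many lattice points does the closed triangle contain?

By the shoelace formula, twice the signed area is |((-7)·(-1) − (-2)·(-3)) + ((-2)·(-3) − 4·(-1)) + (4·(-3) − (-7)·(-3))| = 22, so the area is 11.
Summing gcd(|Δx|,|Δy|) over the edges gives the boundary count: gcd(5,2) + gcd(6,2) + gcd(11,0) = 1+2+11 = 14.
Pick's theorem gives I = A − B/2 + 1 = 11 − 14/2 + 1 = 5, so the closed region contains I + B = 5 + 14 = 19 lattice points.

19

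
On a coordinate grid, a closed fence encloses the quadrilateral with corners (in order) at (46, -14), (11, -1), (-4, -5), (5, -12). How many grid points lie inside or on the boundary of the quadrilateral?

305

By the shoelace formula, twice the signed area is |(46·(-1) − 11·(-14)) + (11·(-5) − (-4)·(-1)) + ((-4)·(-12) − 5·(-5)) + (5·(-14) − 46·(-12))| = 604, so the area is 302.
Summing gcd(|Δx|,|Δy|) over the edges gives the boundary count: gcd(35,13) + gcd(15,4) + gcd(9,7) + gcd(41,2) = 1+1+1+1 = 4.
Pick's theorem gives I = A − B/2 + 1 = 302 − 4/2 + 1 = 301, so the closed region contains I + B = 301 + 4 = 305 lattice points.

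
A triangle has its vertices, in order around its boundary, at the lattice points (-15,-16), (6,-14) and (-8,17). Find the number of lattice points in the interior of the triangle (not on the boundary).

The shoelace formula gives twice the area as |[(-15)·(-14) − 6·(-16)] + [6·17 − (-8)·(-14)] + [(-8)·(-16) − (-15)·17]| = 679, so the area is 339.5.
Along each edge there are gcd(|Δx|,|Δy|)+1 lattice points, so counting each shared vertex once the boundary has gcd(21,2) + gcd(14,31) + gcd(7,33) = 1+1+1 = 3.
Pick's theorem gives I = A − B/2 + 1 = 339.5 − 3/2 + 1 = 339.

339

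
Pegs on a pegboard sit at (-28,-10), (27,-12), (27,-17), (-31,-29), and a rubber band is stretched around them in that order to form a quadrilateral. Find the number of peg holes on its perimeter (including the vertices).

The number of boundary lattice points is Σ gcd(|Δx|,|Δy|) = gcd(55,2) + gcd(0,5) + gcd(58,12) + gcd(3,19) = 1+5+2+1 = 9.

9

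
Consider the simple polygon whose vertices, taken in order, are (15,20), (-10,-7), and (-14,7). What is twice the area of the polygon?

The shoelace formula gives twice the area as |[15·(-7) − (-10)·20] + [(-10)·7 − (-14)·(-7)] + [(-14)·20 − 15·7]| = 458, so the area is 229.

458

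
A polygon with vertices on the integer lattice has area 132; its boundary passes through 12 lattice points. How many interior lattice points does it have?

Pick's theorem A = I + B/2 − 1 rearranges to I = A − B/2 + 1 = 132 − 12/2 + 1 = 127.

127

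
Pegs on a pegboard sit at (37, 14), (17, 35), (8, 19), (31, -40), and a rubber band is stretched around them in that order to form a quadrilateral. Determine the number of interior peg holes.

1049

The shoelace formula gives twice the area as |[37·35 − 17·14] + [17·19 − 8·35] + [8·(-40) − 31·19] + [31·14 − 37·(-40)]| = 2105, so the area is 2105/2.
The number of boundary lattice points is Σ gcd(|Δx|,|Δy|) = gcd(20,21) + gcd(9,16) + gcd(23,59) + gcd(6,54) = 1+1+1+6 = 9.
By Pick's theorem A = I + B/2 − 1, so I = 2105/2 − 9/2 + 1 = 1049.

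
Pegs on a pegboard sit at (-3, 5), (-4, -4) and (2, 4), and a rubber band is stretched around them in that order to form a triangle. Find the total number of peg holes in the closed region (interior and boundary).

Using the shoelace formula, 2A = |((-3)·(-4) − (-4)·5) + ((-4)·4 − 2·(-4)) + (2·5 − (-3)·4)| = 46, so the area is 23.
Along each edge there are gcd(|Δx|,|Δy|)+1 lattice points, so counting each shared vertex once the boundary has gcd(1,9) + gcd(6,8) + gcd(5,1) = 1+2+1 = 4.
Pick's theorem gives I = A − B/2 + 1 = 23 − 4/2 + 1 = 22, so the closed region contains I + B = 22 + 4 = 26 lattice points.

26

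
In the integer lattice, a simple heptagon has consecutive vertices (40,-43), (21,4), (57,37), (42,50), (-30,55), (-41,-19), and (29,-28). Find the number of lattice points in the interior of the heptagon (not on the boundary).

Using the shoelace formula, 2A = |(40·4 − 21·(-43)) + (21·37 − 57·4) + (57·50 − 42·37) + (42·55 − (-30)·50) + ((-30)·(-19) − (-41)·55) + ((-41)·(-28) − 29·(-19)) + (29·(-43) − 40·(-28))| = 11115, so the area is 11115/2.
Along each edge there are gcd(|Δx|,|Δy|)+1 lattice points, so counting each shared vertex once the boundary has gcd(19,47) + gcd(36,33) + gcd(15,13) + gcd(72,5) + gcd(11,74) + gcd(70,9) + gcd(11,15) = 1+3+1+1+1+1+1 = 9.
Pick's theorem gives I = A − B/2 + 1 = 11115/2 − 9/2 + 1 = 5554.

5554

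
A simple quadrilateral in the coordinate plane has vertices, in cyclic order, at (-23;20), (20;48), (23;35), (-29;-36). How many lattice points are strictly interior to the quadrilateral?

The shoelace formula gives twice the area as |((-23)·48 − 20·20) + (20·35 − 23·48) + (23·(-36) − (-29)·35) + ((-29)·20 − (-23)·(-36))| = 3129, so the area is 3129/2.
Summing gcd(|Δx|,|Δy|) over the edges gives the boundary count: gcd(43,28) + gcd(3,13) + gcd(52,71) + gcd(6,56) = 1+1+1+2 = 5.
By Pick's theorem A = I + B/2 − 1, so I = 3129/2 − 5/2 + 1 = 1563.

1563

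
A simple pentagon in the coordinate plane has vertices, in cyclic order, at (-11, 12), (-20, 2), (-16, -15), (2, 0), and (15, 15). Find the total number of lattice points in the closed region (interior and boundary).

Using the shoelace formula, 2A = |((-11)·2 − (-20)·12) + ((-20)·(-15) − (-16)·2) + ((-16)·0 − 2·(-15)) + (2·15 − 15·0) + (15·12 − (-11)·15)| = 955, so the area is 955/2.
Along each edge there are gcd(|Δx|,|Δy|)+1 lattice points, so counting each shared vertex once the boundary has gcd(9,10) + gcd(4,17) + gcd(18,15) + gcd(13,15) + gcd(26,3) = 1+1+3+1+1 = 7.
Pick's theorem gives I = A − B/2 + 1 = 955/2 − 7/2 + 1 = 475, so the closed region contains I + B = 475 + 7 = 482 lattice points.

482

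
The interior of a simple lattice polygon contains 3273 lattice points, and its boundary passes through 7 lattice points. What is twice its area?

Pick's theorem states A = I + B/2 − 1, so A = 3273 + 7/2 − 1 = 6551/2.
Hence 2A = 6551.

6551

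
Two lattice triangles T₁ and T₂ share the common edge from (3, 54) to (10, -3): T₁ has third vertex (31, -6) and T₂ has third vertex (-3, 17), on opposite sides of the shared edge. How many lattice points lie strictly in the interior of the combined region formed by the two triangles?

885

The union is the simple quadrilateral with vertices (3, 54), (31, -6), (10, -3), (-3, 17) in order.
By the shoelace formula, twice the signed area is |[3·(-6) − 31·54] + [31·(-3) − 10·(-6)] + [10·17 − (-3)·(-3)] + [(-3)·54 − 3·17]| = 1777, so the area is 888.5.
Along each edge there are gcd(|Δx|,|Δy|)+1 lattice points, so counting each shared vertex once the boundary has gcd(28,60) + gcd(21,3) + gcd(13,20) + gcd(6,37) = 4+3+1+1 = 9.
By Pick's theorem I = A − B/2 + 1 = 888.5 − 9/2 + 1 = 885.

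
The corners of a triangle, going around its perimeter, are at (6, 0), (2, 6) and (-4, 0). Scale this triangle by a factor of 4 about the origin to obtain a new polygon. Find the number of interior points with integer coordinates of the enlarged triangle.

The shoelace formula gives twice the area as |(6·6 − 2·0) + (2·0 − (-4)·6) + ((-4)·0 − 6·0)| = 60, so the area is 30.
Summing gcd(|Δx|,|Δy|) over the edges gives the boundary count: gcd(4,6) + gcd(6,6) + gcd(10,0) = 2+6+10 = 18.
Scaling by 4 multiplies the area by 4² = 16 (so the new area is 480) and multiplies the boundary lattice-point count by 4, giving 72.
By Pick's theorem, the interior count of the dilated polygon is 480 − 72/2 + 1 = 445.

445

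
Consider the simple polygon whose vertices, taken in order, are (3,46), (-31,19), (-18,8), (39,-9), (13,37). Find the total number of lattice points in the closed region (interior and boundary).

By the shoelace formula, twice the signed area is |(3·19 − (-31)·46) + ((-31)·8 − (-18)·19) + ((-18)·(-9) − 39·8) + (39·37 − 13·(-9)) + (13·46 − 3·37)| = 3474, so the area is 1737.
Along each edge there are gcd(|Δx|,|Δy|)+1 lattice points, so counting each shared vertex once the boundary has gcd(34,27) + gcd(13,11) + gcd(57,17) + gcd(26,46) + gcd(10,9) = 1+1+1+2+1 = 6.
Pick's theorem gives I = A − B/2 + 1 = 1737 − 6/2 + 1 = 1735, so the closed region contains I + B = 1735 + 6 = 1741 lattice points.

1741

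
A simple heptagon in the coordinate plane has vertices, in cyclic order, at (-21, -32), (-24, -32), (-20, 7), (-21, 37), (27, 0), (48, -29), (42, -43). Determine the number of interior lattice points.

3182

The shoelace formula gives twice the area as |((-21)·(-32) − (-24)·(-32)) + ((-24)·7 − (-20)·(-32)) + ((-20)·37 − (-21)·7) + ((-21)·0 − 27·37) + (27·(-29) − 48·0) + (48·(-43) − 42·(-29)) + (42·(-32) − (-21)·(-43))| = 6372, so the area is 3186.
Summing gcd(|Δx|,|Δy|) over the edges gives the boundary count: gcd(3,0) + gcd(4,39) + gcd(1,30) + gcd(48,37) + gcd(21,29) + gcd(6,14) + gcd(63,11) = 3+1+1+1+1+2+1 = 10.
By Pick's theorem A = I + B/2 − 1, so I = 3186 − 10/2 + 1 = 3182.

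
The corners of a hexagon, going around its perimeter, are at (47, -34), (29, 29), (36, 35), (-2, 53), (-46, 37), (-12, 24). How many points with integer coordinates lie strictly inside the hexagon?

2633

By the shoelace formula, twice the signed area is |[47·29 − 29·(-34)] + [29·35 − 36·29] + [36·53 − (-2)·35] + [(-2)·37 − (-46)·53] + [(-46)·24 − (-12)·37] + [(-12)·(-34) − 47·24]| = 5282, so the area is 2641.
Summing gcd(|Δx|,|Δy|) over the edges gives the boundary count: gcd(18,63) + gcd(7,6) + gcd(38,18) + gcd(44,16) + gcd(34,13) + gcd(59,58) = 9+1+2+4+1+1 = 18.
Pick's theorem gives I = A − B/2 + 1 = 2641 − 18/2 + 1 = 2633.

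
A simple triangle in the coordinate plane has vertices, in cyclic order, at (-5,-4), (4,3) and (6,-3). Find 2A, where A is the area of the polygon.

By the shoelace formula, twice the signed area is |[(-5)·3 − 4·(-4)] + [4·(-3) − 6·3] + [6·(-4) − (-5)·(-3)]| = 68, so the area is 34.

68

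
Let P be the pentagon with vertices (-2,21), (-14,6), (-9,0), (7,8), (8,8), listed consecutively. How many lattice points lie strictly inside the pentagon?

By the shoelace formula, twice the signed area is |((-2)·6 − (-14)·21) + ((-14)·0 − (-9)·6) + ((-9)·8 − 7·0) + (7·8 − 8·8) + (8·21 − (-2)·8)| = 440, so the area is 220.
The number of boundary lattice points is Σ gcd(|Δx|,|Δy|) = gcd(12,15) + gcd(5,6) + gcd(16,8) + gcd(1,0) + gcd(10,13) = 3+1+8+1+1 = 14.
Pick's theorem gives I = A − B/2 + 1 = 220 − 14/2 + 1 = 214.

214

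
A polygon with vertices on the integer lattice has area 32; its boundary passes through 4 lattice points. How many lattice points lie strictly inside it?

From Pick's theorem, I = A − B/2 + 1 = 32 − 4/2 + 1 = 31.

31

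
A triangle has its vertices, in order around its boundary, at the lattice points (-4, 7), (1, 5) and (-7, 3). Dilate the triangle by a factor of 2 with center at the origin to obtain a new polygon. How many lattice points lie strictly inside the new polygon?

Using the shoelace formula, 2A = |[(-4)·5 − 1·7] + [1·3 − (-7)·5] + [(-7)·7 − (-4)·3]| = 26, so the area is 13.
The number of boundary lattice points is Σ gcd(|Δx|,|Δy|) = gcd(5,2) + gcd(8,2) + gcd(3,4) = 1+2+1 = 4.
Scaling by 2 multiplies the area by 2² = 4 (so the new area is 52) and multiplies the boundary lattice-point count by 2, giving 8.
By Pick's theorem, the interior count of the dilated polygon is 52 − 8/2 + 1 = 49.

49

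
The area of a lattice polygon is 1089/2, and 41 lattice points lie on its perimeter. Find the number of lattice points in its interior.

525

Pick's theorem A = I + B/2 − 1 rearranges to I = A − B/2 + 1 = 1089/2 − 41/2 + 1 = 525.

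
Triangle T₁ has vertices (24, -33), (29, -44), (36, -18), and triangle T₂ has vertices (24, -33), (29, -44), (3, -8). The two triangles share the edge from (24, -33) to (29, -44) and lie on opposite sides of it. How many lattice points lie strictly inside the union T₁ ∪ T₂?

The union is the simple quadrilateral with vertices (24, -33), (36, -18), (29, -44), (3, -8) in order.
By the shoelace formula, twice the signed area is |[24·(-18) − 36·(-33)] + [36·(-44) − 29·(-18)] + [29·(-8) − 3·(-44)] + [3·(-33) − 24·(-8)]| = 313, so the area is 156.5.
Along each edge there are gcd(|Δx|,|Δy|)+1 lattice points, so counting each shared vertex once the boundary has gcd(12,15) + gcd(7,26) + gcd(26,36) + gcd(21,25) = 3+1+2+1 = 7.
By Pick's theorem I = A − B/2 + 1 = 156.5 − 7/2 + 1 = 154.

154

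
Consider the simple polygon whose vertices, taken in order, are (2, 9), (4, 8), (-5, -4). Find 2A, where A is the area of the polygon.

The shoelace formula gives twice the area as |(2·8 − 4·9) + (4·(-4) − (-5)·8) + ((-5)·9 − 2·(-4))| = 33, so the area is 16.5.

33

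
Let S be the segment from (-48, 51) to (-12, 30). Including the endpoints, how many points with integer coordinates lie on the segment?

4

The number of lattice points on a segment between lattice points is gcd(|Δx|,|Δy|) + 1 = gcd(36,21) + 1 = 3 + 1 = 4.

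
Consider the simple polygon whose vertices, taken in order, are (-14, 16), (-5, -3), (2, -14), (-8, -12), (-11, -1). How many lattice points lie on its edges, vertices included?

Summing gcd(|Δx|,|Δy|) over the edges gives the boundary count: gcd(9,19) + gcd(7,11) + gcd(10,2) + gcd(3,11) + gcd(3,17) = 1+1+2+1+1 = 6.

6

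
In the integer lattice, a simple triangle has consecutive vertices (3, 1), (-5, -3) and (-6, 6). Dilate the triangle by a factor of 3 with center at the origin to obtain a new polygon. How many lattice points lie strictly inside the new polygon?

By the shoelace formula, twice the signed area is |(3·(-3) − (-5)·1) + ((-5)·6 − (-6)·(-3)) + ((-6)·1 − 3·6)| = 76, so the area is 38.
Summing gcd(|Δx|,|Δy|) over the edges gives the boundary count: gcd(8,4) + gcd(1,9) + gcd(9,5) = 4+1+1 = 6.
Scaling by 3 multiplies the area by 3² = 9 (so the new area is 342) and multiplies the boundary lattice-point count by 3, giving 18.
By Pick's theorem, the interior count of the dilated polygon is 342 − 18/2 + 1 = 334.

334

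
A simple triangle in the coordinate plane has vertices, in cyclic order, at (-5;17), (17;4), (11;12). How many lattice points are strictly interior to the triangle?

48

The shoelace formula gives twice the area as |((-5)·4 − 17·17) + (17·12 − 11·4) + (11·17 − (-5)·12)| = 98, so the area is 49.
Along each edge there are gcd(|Δx|,|Δy|)+1 lattice points, so counting each shared vertex once the boundary has gcd(22,13) + gcd(6,8) + gcd(16,5) = 1+2+1 = 4.
Pick's theorem gives I = A − B/2 + 1 = 49 − 4/2 + 1 = 48.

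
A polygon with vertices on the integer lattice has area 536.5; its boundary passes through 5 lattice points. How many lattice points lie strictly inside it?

535

From Pick's theorem, I = A − B/2 + 1 = 536.5 − 5/2 + 1 = 535.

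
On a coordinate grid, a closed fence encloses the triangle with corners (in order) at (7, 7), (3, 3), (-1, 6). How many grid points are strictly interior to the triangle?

Using the shoelace formula, 2A = |[7·3 − 3·7] + [3·6 − (-1)·3] + [(-1)·7 − 7·6]| = 28, so the area is 14.
The number of boundary lattice points is Σ gcd(|Δx|,|Δy|) = gcd(4,4) + gcd(4,3) + gcd(8,1) = 4+1+1 = 6.
Pick's theorem gives I = A − B/2 + 1 = 14 − 6/2 + 1 = 12.

12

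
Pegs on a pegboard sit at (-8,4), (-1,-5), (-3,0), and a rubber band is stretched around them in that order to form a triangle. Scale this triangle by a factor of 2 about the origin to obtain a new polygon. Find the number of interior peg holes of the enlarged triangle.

32

By the shoelace formula, twice the signed area is |((-8)·(-5) − (-1)·4) + ((-1)·0 − (-3)·(-5)) + ((-3)·4 − (-8)·0)| = 17, so the area is 17/2.
Along each edge there are gcd(|Δx|,|Δy|)+1 lattice points, so counting each shared vertex once the boundary has gcd(7,9) + gcd(2,5) + gcd(5,4) = 1+1+1 = 3.
Scaling by 2 multiplies the area by 2² = 4 (so the new area is 34) and multiplies the boundary lattice-point count by 2, giving 6.
By Pick's theorem, the interior count of the dilated polygon is 34 − 6/2 + 1 = 32.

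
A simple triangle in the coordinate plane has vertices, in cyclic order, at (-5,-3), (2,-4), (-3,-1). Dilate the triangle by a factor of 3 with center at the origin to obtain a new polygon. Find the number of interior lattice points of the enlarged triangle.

The shoelace formula gives twice the area as |[(-5)·(-4) − 2·(-3)] + [2·(-1) − (-3)·(-4)] + [(-3)·(-3) − (-5)·(-1)]| = 16, so the area is 8.
Along each edge there are gcd(|Δx|,|Δy|)+1 lattice points, so counting each shared vertex once the boundary has gcd(7,1) + gcd(5,3) + gcd(2,2) = 1+1+2 = 4.
Scaling by 3 multiplies the area by 3² = 9 (so the new area is 72) and multiplies the boundary lattice-point count by 3, giving 12.
By Pick's theorem, the interior count of the dilated polygon is 72 − 12/2 + 1 = 67.

67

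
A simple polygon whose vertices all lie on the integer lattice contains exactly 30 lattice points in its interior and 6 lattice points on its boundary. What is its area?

By Pick's theorem, A = I + B/2 − 1 = 30 + 6/2 − 1 = 32.

32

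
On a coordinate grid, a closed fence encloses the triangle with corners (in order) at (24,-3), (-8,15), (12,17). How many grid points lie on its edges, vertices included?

8

Along each edge there are gcd(|Δx|,|Δy|)+1 lattice points, so counting each shared vertex once the boundary has gcd(32,18) + gcd(20,2) + gcd(12,20) = 2+2+4 = 8.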